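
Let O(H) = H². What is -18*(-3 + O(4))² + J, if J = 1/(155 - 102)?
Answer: -161225/53 ≈ -3042.0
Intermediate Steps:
J = 1/53 ≈ 0.018868
-18*(-3 + O(4))² + J = -18*(-3 + 4²)² + 1/53 = -18*(-3 + 16)² + 1/53 = -18*13² + 1/53 = -18*169 + 1/53 = -3042 + 1/53 = -161225/53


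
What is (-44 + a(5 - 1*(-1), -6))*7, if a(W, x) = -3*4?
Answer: -392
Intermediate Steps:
a(W, x) = -12
(-44 + a(5 - 1*(-1), -6))*7 = (-44 - 12)*7 = -56*7 = -392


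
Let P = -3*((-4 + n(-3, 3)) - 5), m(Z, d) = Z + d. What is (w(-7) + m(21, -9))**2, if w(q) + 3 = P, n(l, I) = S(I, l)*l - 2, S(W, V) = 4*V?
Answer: 4356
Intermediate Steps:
n(l, I) = -2 + 4*l**2 (n(l, I) = (4*l)*l - 2 = 4*l**2 - 2 = -2 + 4*l**2)
P = -75 (P = -3*((-4 + (-2 + 4*(-3)**2)) - 5) = -3*((-4 + (-2 + 4*9)) - 5) = -3*((-4 + (-2 + 36)) - 5) = -3*((-4 + 34) - 5) = -3*(30 - 5) = -3*25 = -75)
w(q) = -78 (w(q) = -3 - 75 = -78)
(w(-7) + m(21, -9))**2 = (-78 + (21 - 9))**2 = (-78 + 12)**2 = (-66)**2 = 4356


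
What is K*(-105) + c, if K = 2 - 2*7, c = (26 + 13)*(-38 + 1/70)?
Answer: -15501/70 ≈ -221.44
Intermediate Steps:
c = -103701/70 (c = 39*(-38 + 1/70) = 39*(-2659/70) = -103701/70 ≈ -1481.4)
K = -12 (K = 2 - 14 = -12)
K*(-105) + c = -12*(-105) - 103701/70 = 1260 - 103701/70 = -15501/70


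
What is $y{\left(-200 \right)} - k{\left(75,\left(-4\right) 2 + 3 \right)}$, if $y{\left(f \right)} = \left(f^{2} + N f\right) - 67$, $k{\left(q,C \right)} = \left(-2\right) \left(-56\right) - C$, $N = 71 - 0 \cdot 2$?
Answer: $25616$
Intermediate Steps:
$N = 71$ ($N = 71 - 0 = 71 + 0 = 71$)
$k{\left(q,C \right)} = 112 - C$
$y{\left(f \right)} = -67 + f^{2} + 71 f$ ($y{\left(f \right)} = \left(f^{2} + 71 f\right) - 67 = -67 + f^{2} + 71 f$)
$y{\left(-200 \right)} - k{\left(75,\left(-4\right) 2 + 3 \right)} = \left(-67 + \left(-200\right)^{2} + 71 \left(-200\right)\right) - \left(112 - \left(\left(-4\right) 2 + 3\right)\right) = \left(-67 + 40000 - 14200\right) - \left(112 - \left(-8 + 3\right)\right) = 25733 - \left(112 - -5\right) = 25733 - \left(112 + 5\right) = 25733 - 117 = 25616$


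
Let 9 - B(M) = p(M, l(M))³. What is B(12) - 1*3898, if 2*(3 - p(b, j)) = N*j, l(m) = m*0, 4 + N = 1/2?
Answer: -3916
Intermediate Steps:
N = -7/2 (N = -4 + 1/2 = -4 + ½ = -7/2 ≈ -3.5000)
l(m) = 0
p(b, j) = 3 + 7*j/4 (p(b, j) = 3 - (-7)*j/4 = 3 + 7*j/4)
B(M) = -18 (B(M) = 9 - (3 + (7/4)*0)³ = 9 - (3 + 0)³ = 9 - 1*3³ = 9 - 1*27 = 9 - 27 = -18)
B(12) - 1*3898 = -18 - 1*3898 = -18 - 3898 = -3916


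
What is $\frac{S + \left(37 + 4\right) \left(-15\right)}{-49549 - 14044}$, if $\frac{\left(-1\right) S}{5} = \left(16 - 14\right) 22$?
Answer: $\frac{835}{63593} \approx 0.01313$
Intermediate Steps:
$S = -220$ ($S = - 5 \left(16 - 14\right) 22 = - 5 \cdot 2 \cdot 22 = \left(-5\right) 44 = -220$)
$\frac{S + \left(37 + 4\right) \left(-15\right)}{-49549 - 14044} = \frac{-220 + \left(37 + 4\right) \left(-15\right)}{-49549 - 14044} = \frac{-220 + 41 \left(-15\right)}{-63593} = \left(-220 - 615\right) \left(- \frac{1}{63593}\right) = \left(-835\right) \left(- \frac{1}{63593}\right) = \frac{835}{63593}$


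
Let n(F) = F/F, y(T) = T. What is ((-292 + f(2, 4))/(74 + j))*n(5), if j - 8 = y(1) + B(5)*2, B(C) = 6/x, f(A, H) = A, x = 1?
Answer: -58/19 ≈ -3.0526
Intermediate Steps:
B(C) = 6 (B(C) = 6/1 = 6*1 = 6)
j = 21 (j = 8 + (1 + 6*2) = 8 + (1 + 12) = 8 + 13 = 21)
n(F) = 1
((-292 + f(2, 4))/(74 + j))*n(5) = ((-292 + 2)/(74 + 21))*1 = -290/95*1 = -290*1/95*1 = -58/19*1 = -58/19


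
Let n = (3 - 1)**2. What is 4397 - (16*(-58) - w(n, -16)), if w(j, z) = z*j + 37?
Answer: 5298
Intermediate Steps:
n = 4 (n = 2**2 = 4)
w(j, z) = 37 + j*z (w(j, z) = j*z + 37 = 37 + j*z)
4397 - (16*(-58) - w(n, -16)) = 4397 - (16*(-58) - (37 + 4*(-16))) = 4397 - (-928 - (37 - 64)) = 4397 - (-928 - 1*(-27)) = 4397 - (-928 + 27) = 4397 - 1*(-901) = 4397 + 901 = 5298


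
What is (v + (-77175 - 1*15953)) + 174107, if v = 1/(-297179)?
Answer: 24065258240/297179 ≈ 80979.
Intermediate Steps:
v = -1/297179 ≈ -3.3650e-6
(v + (-77175 - 1*15953)) + 174107 = (-1/297179 + (-77175 - 1*15953)) + 174107 = (-1/297179 + (-77175 - 15953)) + 174107 = (-1/297179 - 93128) + 174107 = -27675685913/297179 + 174107 = 24065258240/297179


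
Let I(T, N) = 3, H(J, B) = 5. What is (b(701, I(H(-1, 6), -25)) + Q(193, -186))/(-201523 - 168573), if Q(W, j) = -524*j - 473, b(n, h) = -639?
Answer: -6022/23131 ≈ -0.26034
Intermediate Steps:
Q(W, j) = -473 - 524*j
(b(701, I(H(-1, 6), -25)) + Q(193, -186))/(-201523 - 168573) = (-639 + (-473 - 524*(-186)))/(-201523 - 168573) = (-639 + (-473 + 97464))/(-370096) = (-639 + 96991)*(-1/370096) = 96352*(-1/370096) = -6022/23131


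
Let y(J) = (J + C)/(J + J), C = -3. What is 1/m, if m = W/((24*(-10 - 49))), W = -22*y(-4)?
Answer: 5664/77 ≈ 73.558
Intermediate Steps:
y(J) = (-3 + J)/(2*J) (y(J) = (J - 3)/(J + J) = (-3 + J)/((2*J)) = (-3 + J)*(1/(2*J)) = (-3 + J)/(2*J))
W = -77/4 (W = -11*(-3 - 4)/(-4) = -11*(-1)*(-7)/4 = -22*7/8 = -77/4 ≈ -19.250)
m = 77/5664 (m = -77*1/(24*(-10 - 49))/4 = -77/(4*(24*(-59))) = -77/4/(-1416) = -77/4*(-1/1416) = 77/5664 ≈ 0.013595)
1/m = 1/(77/5664) = 5664/77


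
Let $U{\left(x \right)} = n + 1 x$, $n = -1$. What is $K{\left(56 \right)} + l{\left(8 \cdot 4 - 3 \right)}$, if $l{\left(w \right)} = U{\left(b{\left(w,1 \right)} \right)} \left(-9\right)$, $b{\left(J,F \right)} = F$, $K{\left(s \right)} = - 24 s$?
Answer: $-1344$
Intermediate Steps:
$U{\left(x \right)} = -1 + x$ ($U{\left(x \right)} = -1 + 1 x = -1 + x$)
$l{\left(w \right)} = 0$ ($l{\left(w \right)} = \left(-1 + 1\right) \left(-9\right) = 0 \left(-9\right) = 0$)
$K{\left(56 \right)} + l{\left(8 \cdot 4 - 3 \right)} = \left(-24\right) 56 + 0 = -1344 + 0 = -1344$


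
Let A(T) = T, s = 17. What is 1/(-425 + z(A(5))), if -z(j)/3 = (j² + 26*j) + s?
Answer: -1/941 ≈ -0.0010627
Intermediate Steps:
z(j) = -51 - 78*j - 3*j² (z(j) = -3*((j² + 26*j) + 17) = -3*(17 + j² + 26*j) = -51 - 78*j - 3*j²)
1/(-425 + z(A(5))) = 1/(-425 + (-51 - 78*5 - 3*5²)) = 1/(-425 + (-51 - 390 - 3*25)) = 1/(-425 + (-51 - 390 - 75)) = 1/(-425 - 516) = 1/(-941) = -1/941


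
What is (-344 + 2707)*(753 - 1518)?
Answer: -1807695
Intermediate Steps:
(-344 + 2707)*(753 - 1518) = 2363*(-765) = -1807695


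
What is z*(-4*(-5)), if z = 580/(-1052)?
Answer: -2900/263 ≈ -11.027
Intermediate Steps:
z = -145/263 (z = 580*(-1/1052) = -145/263 ≈ -0.55133)
z*(-4*(-5)) = -(-580)*(-5)/263 = -145/263*20 = -2900/263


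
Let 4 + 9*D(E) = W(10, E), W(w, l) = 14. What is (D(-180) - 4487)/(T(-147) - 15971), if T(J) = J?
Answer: 40373/145062 ≈ 0.27832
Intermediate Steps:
D(E) = 10/9 (D(E) = -4/9 + (⅑)*14 = -4/9 + 14/9 = 10/9)
(D(-180) - 4487)/(T(-147) - 15971) = (10/9 - 4487)/(-147 - 15971) = -40373/9/(-16118) = -40373/9*(-1/16118) = 40373/145062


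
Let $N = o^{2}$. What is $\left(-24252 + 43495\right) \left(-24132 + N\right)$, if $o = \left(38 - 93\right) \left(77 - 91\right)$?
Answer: $10944802624$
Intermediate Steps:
$o = 770$ ($o = \left(-55\right) \left(-14\right) = 770$)
$N = 592900$ ($N = 770^{2} = 592900$)
$\left(-24252 + 43495\right) \left(-24132 + N\right) = \left(-24252 + 43495\right) \left(-24132 + 592900\right) = 19243 \cdot 568768 = 10944802624$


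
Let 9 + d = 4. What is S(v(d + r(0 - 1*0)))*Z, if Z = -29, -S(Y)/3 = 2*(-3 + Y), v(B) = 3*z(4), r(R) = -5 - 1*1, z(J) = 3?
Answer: 1044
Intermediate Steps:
d = -5 (d = -9 + 4 = -5)
r(R) = -6 (r(R) = -5 - 1 = -6)
v(B) = 9 (v(B) = 3*3 = 9)
S(Y) = 18 - 6*Y (S(Y) = -6*(-3 + Y) = -3*(-6 + 2*Y) = 18 - 6*Y)
S(v(d + r(0 - 1*0)))*Z = (18 - 6*9)*(-29) = (18 - 54)*(-29) = -36*(-29) = 1044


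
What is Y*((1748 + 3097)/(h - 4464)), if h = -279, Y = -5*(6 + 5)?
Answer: 5225/93 ≈ 56.183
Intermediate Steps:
Y = -55 (Y = -5*11 = -55)
Y*((1748 + 3097)/(h - 4464)) = -55*(1748 + 3097)/(-279 - 4464) = -266475/(-4743) = -266475*(-1)/4743 = -55*(-95/93) = 5225/93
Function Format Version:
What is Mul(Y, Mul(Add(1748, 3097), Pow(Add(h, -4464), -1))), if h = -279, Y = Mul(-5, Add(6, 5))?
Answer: Rational(5225, 93) ≈ 56.183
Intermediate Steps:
Y = -55 (Y = Mul(-5, 11) = -55)
Mul(Y, Mul(Add(1748, 3097), Pow(Add(h, -4464), -1))) = Mul(-55, Mul(Add(1748, 3097), Pow(Add(-279, -4464), -1))) = Mul(-55, Mul(4845, Pow(-4743, -1))) = Mul(-55, Mul(4845, Rational(-1, 4743))) = Mul(-55, Rational(-95, 93)) = Rational(5225, 93)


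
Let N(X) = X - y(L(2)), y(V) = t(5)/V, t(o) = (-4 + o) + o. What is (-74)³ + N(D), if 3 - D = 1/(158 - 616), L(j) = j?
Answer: -185592591/458 ≈ -4.0522e+5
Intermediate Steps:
t(o) = -4 + 2*o
y(V) = 6/V (y(V) = (-4 + 2*5)/V = (-4 + 10)/V = 6/V)
D = 1375/458 (D = 3 - 1/(158 - 616) = 3 - 1/(-458) = 3 - 1*(-1/458) = 3 + 1/458 = 1375/458 ≈ 3.0022)
N(X) = -3 + X (N(X) = X - 6/2 = X - 1*3 = X - 3 = -3 + X)
(-74)³ + N(D) = (-74)³ + (-3 + 1375/458) = -405224 + 1/458 = -185592591/458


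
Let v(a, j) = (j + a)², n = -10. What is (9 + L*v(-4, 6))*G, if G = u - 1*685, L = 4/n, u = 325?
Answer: -2664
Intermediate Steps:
v(a, j) = (a + j)²
L = -⅖ (L = 4/(-10) = 4*(-⅒) = -⅖ ≈ -0.40000)
G = -360 (G = 325 - 1*685 = 325 - 685 = -360)
(9 + L*v(-4, 6))*G = (9 - 2*(-4 + 6)²/5)*(-360) = (9 - ⅖*2²)*(-360) = (9 - ⅖*4)*(-360) = (9 - 8/5)*(-360) = (37/5)*(-360) = -2664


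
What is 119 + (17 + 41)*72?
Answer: 4295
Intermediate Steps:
119 + (17 + 41)*72 = 119 + 58*72 = 119 + 4176 = 4295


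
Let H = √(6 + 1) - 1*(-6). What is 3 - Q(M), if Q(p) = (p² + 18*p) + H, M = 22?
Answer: -883 - √7 ≈ -885.65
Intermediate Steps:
H = 6 + √7 (H = √7 + 6 = 6 + √7 ≈ 8.6458)
Q(p) = 6 + √7 + p² + 18*p (Q(p) = (p² + 18*p) + (6 + √7) = 6 + √7 + p² + 18*p)
3 - Q(M) = 3 - (6 + √7 + 22² + 18*22) = 3 - (6 + √7 + 484 + 396) = 3 - (886 + √7) = 3 + (-886 - √7) = -883 - √7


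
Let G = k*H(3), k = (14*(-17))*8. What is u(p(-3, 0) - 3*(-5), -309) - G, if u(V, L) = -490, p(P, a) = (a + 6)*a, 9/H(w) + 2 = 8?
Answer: 2366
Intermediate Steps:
H(w) = 3/2 (H(w) = 9/(-2 + 8) = 9/6 = 9*(⅙) = 3/2)
p(P, a) = a*(6 + a) (p(P, a) = (6 + a)*a = a*(6 + a))
k = -1904 (k = -238*8 = -1904)
G = -2856 (G = -1904*3/2 = -2856)
u(p(-3, 0) - 3*(-5), -309) - G = -490 - 1*(-2856) = -490 + 2856 = 2366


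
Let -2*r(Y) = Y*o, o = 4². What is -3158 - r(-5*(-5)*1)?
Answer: -2958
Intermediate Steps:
o = 16
r(Y) = -8*Y (r(Y) = -Y*16/2 = -8*Y)
-3158 - r(-5*(-5)*1) = -3158 - (-8)*-5*(-5)*1 = -3158 - (-8)*25*1 = -3158 - (-8)*25 = -3158 - 1*(-200) = -3158 + 200 = -2958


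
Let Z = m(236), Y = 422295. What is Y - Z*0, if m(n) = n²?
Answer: 422295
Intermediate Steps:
Z = 55696 (Z = 236² = 55696)
Y - Z*0 = 422295 - 55696*0 = 422295 - 1*0 = 422295 + 0 = 422295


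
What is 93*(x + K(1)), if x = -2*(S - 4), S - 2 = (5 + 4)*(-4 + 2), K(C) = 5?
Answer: 4185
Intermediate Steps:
S = -16 (S = 2 + (5 + 4)*(-4 + 2) = 2 + 9*(-2) = 2 - 18 = -16)
x = 40 (x = -2*(-16 - 4) = -2*(-20) = 40)
93*(x + K(1)) = 93*(40 + 5) = 93*45 = 4185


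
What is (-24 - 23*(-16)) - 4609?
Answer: -4265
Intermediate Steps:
(-24 - 23*(-16)) - 4609 = (-24 + 368) - 4609 = 344 - 4609 = -4265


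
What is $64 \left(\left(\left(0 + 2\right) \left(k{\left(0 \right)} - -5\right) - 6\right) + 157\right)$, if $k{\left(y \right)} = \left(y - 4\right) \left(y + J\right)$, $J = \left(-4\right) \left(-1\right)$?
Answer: $8256$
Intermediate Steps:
$J = 4$
$k{\left(y \right)} = \left(-4 + y\right) \left(4 + y\right)$ ($k{\left(y \right)} = \left(y - 4\right) \left(y + 4\right) = \left(-4 + y\right) \left(4 + y\right)$)
$64 \left(\left(\left(0 + 2\right) \left(k{\left(0 \right)} - -5\right) - 6\right) + 157\right) = 64 \left(\left(\left(0 + 2\right) \left(\left(-16 + 0^{2}\right) - -5\right) - 6\right) + 157\right) = 64 \left(\left(2 \left(\left(-16 + 0\right) + 5\right) - 6\right) + 157\right) = 64 \left(\left(2 \left(-16 + 5\right) - 6\right) + 157\right) = 64 \left(\left(2 \left(-11\right) - 6\right) + 157\right) = 64 \left(\left(-22 - 6\right) + 157\right) = 64 \left(-28 + 157\right) = 64 \cdot 129 = 8256$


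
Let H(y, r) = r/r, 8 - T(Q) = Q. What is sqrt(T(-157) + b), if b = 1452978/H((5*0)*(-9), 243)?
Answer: sqrt(1453143) ≈ 1205.5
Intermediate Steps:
T(Q) = 8 - Q
H(y, r) = 1
b = 1452978 (b = 1452978/1 = 1452978*1 = 1452978)
sqrt(T(-157) + b) = sqrt((8 - 1*(-157)) + 1452978) = sqrt((8 + 157) + 1452978) = sqrt(165 + 1452978) = sqrt(1453143)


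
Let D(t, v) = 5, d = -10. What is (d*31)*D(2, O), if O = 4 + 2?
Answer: -1550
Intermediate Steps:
O = 6
(d*31)*D(2, O) = -10*31*5 = -310*5 = -1550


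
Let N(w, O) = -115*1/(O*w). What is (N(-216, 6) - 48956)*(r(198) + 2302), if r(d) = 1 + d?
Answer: -158680599361/1296 ≈ -1.2244e+8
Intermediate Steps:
N(w, O) = -115/(O*w) (N(w, O) = -115*1/(O*w) = -115/(O*w))
(N(-216, 6) - 48956)*(r(198) + 2302) = (-115/(6*(-216)) - 48956)*((1 + 198) + 2302) = (-115*⅙*(-1/216) - 48956)*(199 + 2302) = (115/1296 - 48956)*2501 = -63446861/1296*2501 = -158680599361/1296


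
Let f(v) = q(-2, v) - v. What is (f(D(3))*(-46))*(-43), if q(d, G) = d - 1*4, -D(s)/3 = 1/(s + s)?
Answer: -10879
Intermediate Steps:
D(s) = -3/(2*s) (D(s) = -3/(s + s) = -3*1/(2*s) = -3/(2*s))
q(d, G) = -4 + d (q(d, G) = d - 4 = -4 + d)
f(v) = -6 - v (f(v) = (-4 - 2) - v = -6 - v)
(f(D(3))*(-46))*(-43) = ((-6 - (-3)/(2*3))*(-46))*(-43) = ((-6 - 1*(-½))*(-46))*(-43) = ((-6 + ½)*(-46))*(-43) = -11/2*(-46)*(-43) = 253*(-43) = -10879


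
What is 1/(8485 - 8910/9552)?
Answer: 1592/13506635 ≈ 0.00011787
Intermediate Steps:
1/(8485 - 8910/9552) = 1/(8485 - 8910*1/9552) = 1/(8485 - 1485/1592) = 1/(13506635/1592) = 1592/13506635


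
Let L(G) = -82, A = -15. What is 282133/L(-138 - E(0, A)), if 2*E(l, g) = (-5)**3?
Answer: -282133/82 ≈ -3440.6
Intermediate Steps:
E(l, g) = -125/2 (E(l, g) = (1/2)*(-5)**3 = (1/2)*(-125) = -125/2)
282133/L(-138 - E(0, A)) = 282133/(-82) = 282133*(-1/82) = -282133/82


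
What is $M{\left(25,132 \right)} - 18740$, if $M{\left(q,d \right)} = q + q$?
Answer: $-18690$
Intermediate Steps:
$M{\left(q,d \right)} = 2 q$
$M{\left(25,132 \right)} - 18740 = 2 \cdot 25 - 18740 = 50 - 18740 = -18690$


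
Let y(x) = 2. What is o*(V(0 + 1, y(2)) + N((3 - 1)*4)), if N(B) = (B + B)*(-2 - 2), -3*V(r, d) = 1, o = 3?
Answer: -193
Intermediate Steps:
V(r, d) = -1/3 (V(r, d) = -1/3*1 = -1/3)
N(B) = -8*B (N(B) = (2*B)*(-4) = -8*B)
o*(V(0 + 1, y(2)) + N((3 - 1)*4)) = 3*(-1/3 - 8*(3 - 1)*4) = 3*(-1/3 - 16*4) = 3*(-1/3 - 8*8) = 3*(-1/3 - 64) = 3*(-193/3) = -193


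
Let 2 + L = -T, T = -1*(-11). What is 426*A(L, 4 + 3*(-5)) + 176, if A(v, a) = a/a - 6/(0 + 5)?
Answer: 454/5 ≈ 90.800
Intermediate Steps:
T = 11
L = -13 (L = -2 - 1*11 = -2 - 11 = -13)
A(v, a) = -⅕ (A(v, a) = 1 - 6/5 = -⅕)
426*A(L, 4 + 3*(-5)) + 176 = 426*(-⅕) + 176 = -426/5 + 176 = 454/5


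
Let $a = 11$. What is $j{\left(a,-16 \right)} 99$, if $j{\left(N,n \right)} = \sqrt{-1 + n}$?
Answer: $99 i \sqrt{17} \approx 408.19 i$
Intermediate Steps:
$j{\left(a,-16 \right)} 99 = \sqrt{-1 - 16} \cdot 99 = \sqrt{-17} \cdot 99 = i \sqrt{17} \cdot 99 = 99 i \sqrt{17}$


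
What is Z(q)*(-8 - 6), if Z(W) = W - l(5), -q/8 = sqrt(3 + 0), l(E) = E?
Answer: 70 + 112*sqrt(3) ≈ 263.99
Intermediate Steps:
q = -8*sqrt(3) (q = -8*sqrt(3 + 0) = -8*sqrt(3) ≈ -13.856)
Z(W) = -5 + W (Z(W) = W - 1*5 = W - 5 = -5 + W)
Z(q)*(-8 - 6) = (-5 - 8*sqrt(3))*(-8 - 6) = (-5 - 8*sqrt(3))*(-14) = 70 + 112*sqrt(3)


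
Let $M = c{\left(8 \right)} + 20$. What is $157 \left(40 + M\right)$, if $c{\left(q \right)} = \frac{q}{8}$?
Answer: $9577$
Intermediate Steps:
$c{\left(q \right)} = \frac{q}{8}$ ($c{\left(q \right)} = q \frac{1}{8} = \frac{q}{8}$)
$M = 21$ ($M = \frac{1}{8} \cdot 8 + 20 = 1 + 20 = 21$)
$157 \left(40 + M\right) = 157 \left(40 + 21\right) = 157 \cdot 61 = 9577$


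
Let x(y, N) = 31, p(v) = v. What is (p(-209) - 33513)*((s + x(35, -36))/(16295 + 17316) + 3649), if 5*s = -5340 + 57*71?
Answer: -20679394565154/168055 ≈ -1.2305e+8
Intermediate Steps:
s = -1293/5 (s = (-5340 + 57*71)/5 = (-5340 + 4047)/5 = (⅕)*(-1293) = -1293/5 ≈ -258.60)
(p(-209) - 33513)*((s + x(35, -36))/(16295 + 17316) + 3649) = (-209 - 33513)*((-1293/5 + 31)/(16295 + 17316) + 3649) = -33722*(-1138/5/33611 + 3649) = -33722*(-1138/5*1/33611 + 3649) = -33722*(-1138/168055 + 3649) = -33722*613231557/168055 = -20679394565154/168055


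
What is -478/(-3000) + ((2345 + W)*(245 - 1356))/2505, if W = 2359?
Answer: -522574487/250500 ≈ -2086.1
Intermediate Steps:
-478/(-3000) + ((2345 + W)*(245 - 1356))/2505 = -478/(-3000) + ((2345 + 2359)*(245 - 1356))/2505 = -478*(-1/3000) + (4704*(-1111))*(1/2505) = 239/1500 - 5226144*1/2505 = 239/1500 - 1742048/835 = -522574487/250500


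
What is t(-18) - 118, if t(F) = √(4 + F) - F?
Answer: -100 + I*√14 ≈ -100.0 + 3.7417*I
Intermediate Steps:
t(-18) - 118 = (√(4 - 18) - 1*(-18)) - 118 = (√(-14) + 18) - 118 = (I*√14 + 18) - 118 = (18 + I*√14) - 118 = -100 + I*√14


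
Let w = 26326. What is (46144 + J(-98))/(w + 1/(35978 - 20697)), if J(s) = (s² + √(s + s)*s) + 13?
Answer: 284027947/134095869 - 20965532*I/402287607 ≈ 2.1181 - 0.052116*I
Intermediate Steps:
J(s) = 13 + s² + √2*s^(3/2) (J(s) = (s² + √(2*s)*s) + 13 = (s² + (√2*√s)*s) + 13 = (s² + √2*s^(3/2)) + 13 = 13 + s² + √2*s^(3/2))
(46144 + J(-98))/(w + 1/(35978 - 20697)) = (46144 + (13 + (-98)² + √2*(-98)^(3/2)))/(26326 + 1/(35978 - 20697)) = (46144 + (13 + 9604 + √2*(-686*I*√2)))/(26326 + 1/15281) = (46144 + (13 + 9604 - 1372*I))/(26326 + 1/15281) = (46144 + (9617 - 1372*I))/(402287607/15281) = (55761 - 1372*I)*(15281/402287607) = 284027947/134095869 - 20965532*I/402287607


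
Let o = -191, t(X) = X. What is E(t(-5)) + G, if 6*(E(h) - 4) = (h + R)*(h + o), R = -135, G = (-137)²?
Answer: 70039/3 ≈ 23346.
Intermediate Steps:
G = 18769
E(h) = 4 + (-191 + h)*(-135 + h)/6 (E(h) = 4 + ((h - 135)*(h - 191))/6 = 4 + ((-135 + h)*(-191 + h))/6 = 4 + ((-191 + h)*(-135 + h))/6 = 4 + (-191 + h)*(-135 + h)/6)
E(t(-5)) + G = (8603/2 - 163/3*(-5) + (⅙)*(-5)²) + 18769 = (8603/2 + 815/3 + (⅙)*25) + 18769 = (8603/2 + 815/3 + 25/6) + 18769 = 13732/3 + 18769 = 70039/3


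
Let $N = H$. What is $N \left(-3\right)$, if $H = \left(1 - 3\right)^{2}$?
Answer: $-12$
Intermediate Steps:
$H = 4$ ($H = \left(-2\right)^{2} = 4$)
$N = 4$
$N \left(-3\right) = 4 \left(-3\right) = -12$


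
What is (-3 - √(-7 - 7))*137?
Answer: -411 - 137*I*√14 ≈ -411.0 - 512.61*I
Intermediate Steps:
(-3 - √(-7 - 7))*137 = (-3 - √(-14))*137 = (-3 - I*√14)*137 = -411 - 137*I*√14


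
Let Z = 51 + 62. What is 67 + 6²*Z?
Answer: 4135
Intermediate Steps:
Z = 113
67 + 6²*Z = 67 + 6²*113 = 67 + 36*113 = 67 + 4068 = 4135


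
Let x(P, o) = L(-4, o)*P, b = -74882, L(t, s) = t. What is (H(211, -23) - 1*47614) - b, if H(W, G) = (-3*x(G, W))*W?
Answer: -30968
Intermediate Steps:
x(P, o) = -4*P
H(W, G) = 12*G*W (H(W, G) = (-(-12)*G)*W = (12*G)*W = 12*G*W)
(H(211, -23) - 1*47614) - b = (12*(-23)*211 - 1*47614) - 1*(-74882) = (-58236 - 47614) + 74882 = -105850 + 74882 = -30968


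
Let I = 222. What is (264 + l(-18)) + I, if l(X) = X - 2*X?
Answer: 504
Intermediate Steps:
l(X) = -X
(264 + l(-18)) + I = (264 - 1*(-18)) + 222 = (264 + 18) + 222 = 282 + 222 = 504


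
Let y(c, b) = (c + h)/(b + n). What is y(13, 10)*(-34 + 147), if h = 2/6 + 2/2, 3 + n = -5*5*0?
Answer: 4859/21 ≈ 231.38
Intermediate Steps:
n = -3 (n = -3 - 5*5*0 = -3 - 25*0 = -3 + 0 = -3)
h = 4/3 (h = 2*(⅙) + 2*(½) = ⅓ + 1 = 4/3 ≈ 1.3333)
y(c, b) = (4/3 + c)/(-3 + b) (y(c, b) = (c + 4/3)/(b - 3) = (4/3 + c)/(-3 + b))
y(13, 10)*(-34 + 147) = ((4/3 + 13)/(-3 + 10))*(-34 + 147) = ((43/3)/7)*113 = ((⅐)*(43/3))*113 = (43/21)*113 = 4859/21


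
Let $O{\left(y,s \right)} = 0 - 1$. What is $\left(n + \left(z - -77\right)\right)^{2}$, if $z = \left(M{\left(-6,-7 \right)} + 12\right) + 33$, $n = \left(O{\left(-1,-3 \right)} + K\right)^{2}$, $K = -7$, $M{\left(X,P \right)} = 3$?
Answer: $35721$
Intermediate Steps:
$O{\left(y,s \right)} = -1$
$n = 64$ ($n = \left(-1 - 7\right)^{2} = \left(-8\right)^{2} = 64$)
$z = 48$ ($z = \left(3 + 12\right) + 33 = 15 + 33 = 48$)
$\left(n + \left(z - -77\right)\right)^{2} = \left(64 + \left(48 - -77\right)\right)^{2} = \left(64 + \left(48 + 77\right)\right)^{2} = \left(64 + 125\right)^{2} = 189^{2} = 35721$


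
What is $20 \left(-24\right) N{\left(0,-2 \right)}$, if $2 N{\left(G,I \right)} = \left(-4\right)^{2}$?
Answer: $-3840$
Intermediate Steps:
$N{\left(G,I \right)} = 8$ ($N{\left(G,I \right)} = \frac{\left(-4\right)^{2}}{2} = \frac{1}{2} \cdot 16 = 8$)
$20 \left(-24\right) N{\left(0,-2 \right)} = 20 \left(-24\right) 8 = \left(-480\right) 8 = -3840$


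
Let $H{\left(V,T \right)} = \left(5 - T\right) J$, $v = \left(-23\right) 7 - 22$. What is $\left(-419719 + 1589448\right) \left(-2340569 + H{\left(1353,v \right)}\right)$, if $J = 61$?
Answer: $-2724416983629$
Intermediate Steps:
$v = -183$ ($v = -161 - 22 = -183$)
$H{\left(V,T \right)} = 305 - 61 T$ ($H{\left(V,T \right)} = \left(5 - T\right) 61 = 305 - 61 T$)
$\left(-419719 + 1589448\right) \left(-2340569 + H{\left(1353,v \right)}\right) = \left(-419719 + 1589448\right) \left(-2340569 + \left(305 - -11163\right)\right) = 1169729 \left(-2340569 + \left(305 + 11163\right)\right) = 1169729 \left(-2340569 + 11468\right) = 1169729 \left(-2329101\right) = -2724416983629$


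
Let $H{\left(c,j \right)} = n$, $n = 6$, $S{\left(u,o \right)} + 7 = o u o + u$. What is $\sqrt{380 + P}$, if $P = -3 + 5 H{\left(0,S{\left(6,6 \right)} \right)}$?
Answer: $\sqrt{407} \approx 20.174$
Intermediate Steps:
$S{\left(u,o \right)} = -7 + u + u o^{2}$ ($S{\left(u,o \right)} = -7 + \left(o u o + u\right) = -7 + \left(u o^{2} + u\right) = -7 + \left(u + u o^{2}\right) = -7 + u + u o^{2}$)
$H{\left(c,j \right)} = 6$
$P = 27$ ($P = -3 + 5 \cdot 6 = -3 + 30 = 27$)
$\sqrt{380 + P} = \sqrt{380 + 27} = \sqrt{407}$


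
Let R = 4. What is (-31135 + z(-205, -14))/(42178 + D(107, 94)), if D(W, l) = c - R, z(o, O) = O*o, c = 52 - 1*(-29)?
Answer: -5653/8451 ≈ -0.66891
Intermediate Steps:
c = 81 (c = 52 + 29 = 81)
D(W, l) = 77 (D(W, l) = 81 - 1*4 = 81 - 4 = 77)
(-31135 + z(-205, -14))/(42178 + D(107, 94)) = (-31135 - 14*(-205))/(42178 + 77) = (-31135 + 2870)/42255 = -28265*1/42255 = -5653/8451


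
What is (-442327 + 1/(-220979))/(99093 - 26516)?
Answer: -97744978134/16037992883 ≈ -6.0946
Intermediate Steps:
(-442327 + 1/(-220979))/(99093 - 26516) = (-442327 - 1/220979)/72577 = -97744978134/220979*1/72577 = -97744978134/16037992883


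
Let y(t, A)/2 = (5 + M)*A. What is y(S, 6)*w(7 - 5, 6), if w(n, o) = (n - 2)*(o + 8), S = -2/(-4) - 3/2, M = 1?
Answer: 0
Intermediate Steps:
S = -1 (S = -2*(-¼) - 3*½ = ½ - 3/2 = -1)
w(n, o) = (-2 + n)*(8 + o)
y(t, A) = 12*A (y(t, A) = 2*((5 + 1)*A) = 2*(6*A) = 12*A)
y(S, 6)*w(7 - 5, 6) = (12*6)*(-16 - 2*6 + 8*(7 - 5) + (7 - 5)*6) = 72*(-16 - 12 + 8*2 + 2*6) = 72*(-16 - 12 + 16 + 12) = 72*0 = 0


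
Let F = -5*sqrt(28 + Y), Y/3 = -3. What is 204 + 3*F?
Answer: 204 - 15*sqrt(19) ≈ 138.62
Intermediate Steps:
Y = -9 (Y = 3*(-3) = -9)
F = -5*sqrt(19) (F = -5*sqrt(28 - 9) = -5*sqrt(19) ≈ -21.794)
204 + 3*F = 204 + 3*(-5*sqrt(19)) = 204 - 15*sqrt(19)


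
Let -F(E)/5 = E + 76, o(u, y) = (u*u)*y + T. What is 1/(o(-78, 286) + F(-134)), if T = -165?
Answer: 1/1740149 ≈ 5.7466e-7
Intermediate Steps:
o(u, y) = -165 + y*u² (o(u, y) = (u*u)*y - 165 = u²*y - 165 = y*u² - 165 = -165 + y*u²)
F(E) = -380 - 5*E (F(E) = -5*(E + 76) = -5*(76 + E) = -380 - 5*E)
1/(o(-78, 286) + F(-134)) = 1/((-165 + 286*(-78)²) + (-380 - 5*(-134))) = 1/((-165 + 286*6084) + (-380 + 670)) = 1/((-165 + 1740024) + 290) = 1/(1739859 + 290) = 1/1740149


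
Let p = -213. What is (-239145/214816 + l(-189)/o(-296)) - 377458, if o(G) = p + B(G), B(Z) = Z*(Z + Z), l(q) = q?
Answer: -14191285594255811/37596881504 ≈ -3.7746e+5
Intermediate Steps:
B(Z) = 2*Z² (B(Z) = Z*(2*Z) = 2*Z²)
o(G) = -213 + 2*G²
(-239145/214816 + l(-189)/o(-296)) - 377458 = (-239145/214816 - 189/(-213 + 2*(-296)²)) - 377458 = (-239145*1/214816 - 189/(-213 + 2*87616)) - 377458 = (-239145/214816 - 189/(-213 + 175232)) - 377458 = (-239145/214816 - 189/175019) - 377458 = -41895518979/37596881504 - 377458 = -14191285594255811/37596881504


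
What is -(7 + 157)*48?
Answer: -7872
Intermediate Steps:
-(7 + 157)*48 = -164*48 = -1*7872 = -7872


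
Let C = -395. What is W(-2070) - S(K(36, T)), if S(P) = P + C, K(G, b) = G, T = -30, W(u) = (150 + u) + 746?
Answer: -815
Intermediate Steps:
W(u) = 896 + u
S(P) = -395 + P (S(P) = P - 395 = -395 + P)
W(-2070) - S(K(36, T)) = (896 - 2070) - (-395 + 36) = -1174 - 1*(-359) = -1174 + 359 = -815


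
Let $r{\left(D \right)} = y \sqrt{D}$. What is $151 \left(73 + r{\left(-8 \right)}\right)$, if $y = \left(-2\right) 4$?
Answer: $11023 - 2416 i \sqrt{2} \approx 11023.0 - 3416.7 i$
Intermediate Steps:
$y = -8$
$r{\left(D \right)} = - 8 \sqrt{D}$
$151 \left(73 + r{\left(-8 \right)}\right) = 151 \left(73 - 8 \sqrt{-8}\right) = 151 \left(73 - 8 \cdot 2 i \sqrt{2}\right) = 151 \left(73 - 16 i \sqrt{2}\right) = 11023 - 2416 i \sqrt{2}$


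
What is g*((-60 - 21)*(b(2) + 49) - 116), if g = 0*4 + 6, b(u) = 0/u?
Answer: -24510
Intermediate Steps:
b(u) = 0
g = 6 (g = 0 + 6 = 6)
g*((-60 - 21)*(b(2) + 49) - 116) = 6*((-60 - 21)*(0 + 49) - 116) = 6*(-81*49 - 116) = 6*(-3969 - 116) = 6*(-4085) = -24510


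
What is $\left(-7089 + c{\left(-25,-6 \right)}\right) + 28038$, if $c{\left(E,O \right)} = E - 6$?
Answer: $20918$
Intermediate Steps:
$c{\left(E,O \right)} = -6 + E$
$\left(-7089 + c{\left(-25,-6 \right)}\right) + 28038 = \left(-7089 - 31\right) + 28038 = -7120 + 28038 = 20918$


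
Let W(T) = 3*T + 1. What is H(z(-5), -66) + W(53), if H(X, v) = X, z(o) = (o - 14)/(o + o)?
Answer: 1619/10 ≈ 161.90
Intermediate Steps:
z(o) = (-14 + o)/(2*o) (z(o) = (-14 + o)/((2*o)) = (-14 + o)*(1/(2*o)) = (-14 + o)/(2*o))
W(T) = 1 + 3*T
H(z(-5), -66) + W(53) = (1/2)*(-14 - 5)/(-5) + (1 + 3*53) = (1/2)*(-1/5)*(-19) + (1 + 159) = 19/10 + 160 = 1619/10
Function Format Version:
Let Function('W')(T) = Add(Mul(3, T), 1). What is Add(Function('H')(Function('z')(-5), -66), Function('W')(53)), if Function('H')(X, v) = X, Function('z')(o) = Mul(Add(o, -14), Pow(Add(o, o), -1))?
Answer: Rational(1619, 10) ≈ 161.90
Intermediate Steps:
Function('z')(o) = Mul(Rational(1, 2), Pow(o, -1), Add(-14, o)) (Function('z')(o) = Mul(Add(-14, o), Pow(Mul(2, o), -1)) = Mul(Add(-14, o), Mul(Rational(1, 2), Pow(o, -1))) = Mul(Rational(1, 2), Pow(o, -1), Add(-14, o)))
Function('W')(T) = Add(1, Mul(3, T))
Add(Function('H')(Function('z')(-5), -66), Function('W')(53)) = Add(Mul(Rational(1, 2), Pow(-5, -1), Add(-14, -5)), Add(1, Mul(3, 53))) = Add(Mul(Rational(1, 2), Rational(-1, 5), -19), Add(1, 159)) = Add(Rational(19, 10), 160) = Rational(1619, 10)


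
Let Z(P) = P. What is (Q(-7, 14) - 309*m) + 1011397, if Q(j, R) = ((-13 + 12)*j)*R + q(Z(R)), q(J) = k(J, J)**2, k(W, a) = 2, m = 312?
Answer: 915091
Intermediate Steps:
q(J) = 4 (q(J) = 2**2 = 4)
Q(j, R) = 4 - R*j (Q(j, R) = ((-13 + 12)*j)*R + 4 = (-j)*R + 4 = -R*j + 4 = 4 - R*j)
(Q(-7, 14) - 309*m) + 1011397 = ((4 - 1*14*(-7)) - 309*312) + 1011397 = ((4 + 98) - 96408) + 1011397 = (102 - 96408) + 1011397 = -96306 + 1011397 = 915091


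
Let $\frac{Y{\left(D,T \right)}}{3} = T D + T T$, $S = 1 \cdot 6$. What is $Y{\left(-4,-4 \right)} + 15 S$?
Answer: $186$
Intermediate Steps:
$S = 6$
$Y{\left(D,T \right)} = 3 T^{2} + 3 D T$ ($Y{\left(D,T \right)} = 3 \left(T D + T T\right) = 3 \left(D T + T^{2}\right) = 3 \left(T^{2} + D T\right) = 3 T^{2} + 3 D T$)
$Y{\left(-4,-4 \right)} + 15 S = 3 \left(-4\right) \left(-4 - 4\right) + 15 \cdot 6 = 3 \left(-4\right) \left(-8\right) + 90 = 96 + 90 = 186$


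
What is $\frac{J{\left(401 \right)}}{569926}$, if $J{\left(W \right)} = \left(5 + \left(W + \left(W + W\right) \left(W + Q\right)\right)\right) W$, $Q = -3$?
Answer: $\frac{64080201}{284963} \approx 224.87$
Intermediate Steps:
$J{\left(W \right)} = W \left(5 + W + 2 W \left(-3 + W\right)\right)$ ($J{\left(W \right)} = \left(5 + \left(W + \left(W + W\right) \left(W - 3\right)\right)\right) W = \left(5 + \left(W + 2 W \left(-3 + W\right)\right)\right) W = \left(5 + W + 2 W \left(-3 + W\right)\right) W = W \left(5 + W + 2 W \left(-3 + W\right)\right)$)
$\frac{J{\left(401 \right)}}{569926} = \frac{401 \left(5 - 2005 + 2 \cdot 401^{2}\right)}{569926} = 401 \left(5 - 2005 + 2 \cdot 160801\right) \frac{1}{569926} = 401 \left(5 - 2005 + 321602\right) \frac{1}{569926} = 401 \cdot 319602 \cdot \frac{1}{569926} = 128160402 \cdot \frac{1}{569926} = \frac{64080201}{284963}$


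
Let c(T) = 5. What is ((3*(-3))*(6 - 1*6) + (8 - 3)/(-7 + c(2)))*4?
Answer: -10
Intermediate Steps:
((3*(-3))*(6 - 1*6) + (8 - 3)/(-7 + c(2)))*4 = ((3*(-3))*(6 - 1*6) + (8 - 3)/(-7 + 5))*4 = (-9*(6 - 6) + 5/(-2))*4 = (-9*0 + 5*(-½))*4 = (0 - 5/2)*4 = -5/2*4 = -10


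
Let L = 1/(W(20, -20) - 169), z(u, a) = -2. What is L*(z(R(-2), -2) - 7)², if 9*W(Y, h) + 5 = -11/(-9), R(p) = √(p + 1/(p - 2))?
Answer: -6561/13723 ≈ -0.47810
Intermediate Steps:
R(p) = √(p + 1/(-2 + p))
W(Y, h) = -34/81 (W(Y, h) = -5/9 + (-11/(-9))/9 = -5/9 + (-11*(-⅑))/9 = -5/9 + (⅑)*(11/9) = -5/9 + 11/81 = -34/81)
L = -81/13723 (L = 1/(-34/81 - 169) = 1/(-13723/81) = -81/13723 ≈ -0.0059025)
L*(z(R(-2), -2) - 7)² = -81*(-2 - 7)²/13723 = -81/13723*(-9)² = -81/13723*81 = -6561/13723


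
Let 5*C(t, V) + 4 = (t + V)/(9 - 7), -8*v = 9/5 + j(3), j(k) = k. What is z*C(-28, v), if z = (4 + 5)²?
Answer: -14823/50 ≈ -296.46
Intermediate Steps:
z = 81 (z = 9² = 81)
v = -⅗ (v = -(9/5 + 3)/8 = -⅛*24/5 = -⅗ ≈ -0.60000)
C(t, V) = -⅘ + V/10 + t/10 (C(t, V) = -⅘ + ((t + V)/(9 - 7))/5 = -⅘ + ((V + t)/2)/5 = -⅘ + ((V + t)*(½))/5 = -⅘ + (V/2 + t/2)/5 = -⅘ + (V/10 + t/10) = -⅘ + V/10 + t/10)
z*C(-28, v) = 81*(-⅘ + (⅒)*(-⅗) + (⅒)*(-28)) = 81*(-⅘ - 3/50 - 14/5) = 81*(-183/50) = -14823/50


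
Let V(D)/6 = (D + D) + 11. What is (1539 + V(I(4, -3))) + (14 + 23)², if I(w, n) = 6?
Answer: 3046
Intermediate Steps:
V(D) = 66 + 12*D (V(D) = 6*((D + D) + 11) = 6*(2*D + 11) = 6*(11 + 2*D) = 66 + 12*D)
(1539 + V(I(4, -3))) + (14 + 23)² = (1539 + (66 + 12*6)) + (14 + 23)² = (1539 + (66 + 72)) + 37² = (1539 + 138) + 1369 = 1677 + 1369 = 3046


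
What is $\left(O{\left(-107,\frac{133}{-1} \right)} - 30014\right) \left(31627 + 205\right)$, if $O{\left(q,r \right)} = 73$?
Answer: $-953081912$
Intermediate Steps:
$\left(O{\left(-107,\frac{133}{-1} \right)} - 30014\right) \left(31627 + 205\right) = \left(73 - 30014\right) \left(31627 + 205\right) = \left(-29941\right) 31832 = -953081912$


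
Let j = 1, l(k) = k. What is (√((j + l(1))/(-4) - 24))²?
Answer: -49/2 ≈ -24.500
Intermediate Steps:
(√((j + l(1))/(-4) - 24))² = (√((1 + 1)/(-4) - 24))² = (√(-¼*2 - 24))² = (√(-½ - 24))² = (√(-49/2))² = (7*I*√2/2)² = -49/2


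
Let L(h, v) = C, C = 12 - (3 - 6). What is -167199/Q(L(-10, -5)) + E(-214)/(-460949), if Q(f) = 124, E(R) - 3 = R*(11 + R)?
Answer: -77075599031/57157676 ≈ -1348.5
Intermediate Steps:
C = 15 (C = 12 - 1*(-3) = 12 + 3 = 15)
L(h, v) = 15
E(R) = 3 + R*(11 + R)
-167199/Q(L(-10, -5)) + E(-214)/(-460949) = -167199/124 + (3 + (-214)**2 + 11*(-214))/(-460949) = -167199*1/124 + (3 + 45796 - 2354)*(-1/460949) = -167199/124 + 43445*(-1/460949) = -167199/124 - 43445/460949 = -77075599031/57157676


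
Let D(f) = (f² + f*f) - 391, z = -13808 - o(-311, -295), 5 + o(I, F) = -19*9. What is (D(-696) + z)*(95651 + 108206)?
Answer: 194644498313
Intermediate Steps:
o(I, F) = -176 (o(I, F) = -5 - 19*9 = -5 - 171 = -176)
z = -13632 (z = -13808 - 1*(-176) = -13808 + 176 = -13632)
D(f) = -391 + 2*f² (D(f) = (f² + f²) - 391 = 2*f² - 391 = -391 + 2*f²)
(D(-696) + z)*(95651 + 108206) = ((-391 + 2*(-696)²) - 13632)*(95651 + 108206) = ((-391 + 2*484416) - 13632)*203857 = ((-391 + 968832) - 13632)*203857 = (968441 - 13632)*203857 = 954809*203857 = 194644498313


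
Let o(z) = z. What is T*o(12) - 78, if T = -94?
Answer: -1206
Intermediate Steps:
T*o(12) - 78 = -94*12 - 78 = -1128 - 78 = -1206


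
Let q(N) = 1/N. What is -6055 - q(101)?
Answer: -611556/101 ≈ -6055.0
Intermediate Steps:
-6055 - q(101) = -6055 - 1/101 = -611556/101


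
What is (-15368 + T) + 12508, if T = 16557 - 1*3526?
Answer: 10171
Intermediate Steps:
T = 13031 (T = 16557 - 3526 = 13031)
(-15368 + T) + 12508 = (-15368 + 13031) + 12508 = -2337 + 12508 = 10171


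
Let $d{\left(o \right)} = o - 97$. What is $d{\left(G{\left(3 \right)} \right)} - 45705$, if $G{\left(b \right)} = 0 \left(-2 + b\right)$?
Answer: $-45802$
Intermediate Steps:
$G{\left(b \right)} = 0$
$d{\left(o \right)} = -97 + o$ ($d{\left(o \right)} = o - 97 = -97 + o$)
$d{\left(G{\left(3 \right)} \right)} - 45705 = \left(-97 + 0\right) - 45705 = -97 - 45705 = -45802$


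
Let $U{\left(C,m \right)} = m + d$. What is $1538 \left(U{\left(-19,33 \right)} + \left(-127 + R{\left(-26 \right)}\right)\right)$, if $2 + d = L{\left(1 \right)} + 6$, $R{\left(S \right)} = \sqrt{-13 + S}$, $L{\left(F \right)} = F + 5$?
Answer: $-129192 + 1538 i \sqrt{39} \approx -1.2919 \cdot 10^{5} + 9604.8 i$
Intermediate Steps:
$L{\left(F \right)} = 5 + F$
$d = 10$ ($d = -2 + \left(\left(5 + 1\right) + 6\right) = -2 + \left(6 + 6\right) = -2 + 12 = 10$)
$U{\left(C,m \right)} = 10 + m$ ($U{\left(C,m \right)} = m + 10 = 10 + m$)
$1538 \left(U{\left(-19,33 \right)} + \left(-127 + R{\left(-26 \right)}\right)\right) = 1538 \left(\left(10 + 33\right) - \left(127 - \sqrt{-13 - 26}\right)\right) = 1538 \left(43 - \left(127 - \sqrt{-39}\right)\right) = 1538 \left(43 - \left(127 - i \sqrt{39}\right)\right) = 1538 \left(-84 + i \sqrt{39}\right) = -129192 + 1538 i \sqrt{39}$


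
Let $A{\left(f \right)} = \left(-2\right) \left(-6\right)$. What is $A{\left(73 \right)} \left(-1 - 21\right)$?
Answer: $-264$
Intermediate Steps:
$A{\left(f \right)} = 12$
$A{\left(73 \right)} \left(-1 - 21\right) = 12 \left(-1 - 21\right) = 12 \left(-22\right) = -264$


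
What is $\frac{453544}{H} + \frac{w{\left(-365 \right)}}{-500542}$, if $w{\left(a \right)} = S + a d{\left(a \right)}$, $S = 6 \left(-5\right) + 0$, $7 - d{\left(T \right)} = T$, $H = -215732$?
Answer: $- \frac{24714907241}{13497865843} \approx -1.831$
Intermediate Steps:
$d{\left(T \right)} = 7 - T$
$S = -30$ ($S = -30 + 0 = -30$)
$w{\left(a \right)} = -30 + a \left(7 - a\right)$
$\frac{453544}{H} + \frac{w{\left(-365 \right)}}{-500542} = \frac{453544}{-215732} + \frac{-30 - - 365 \left(-7 - 365\right)}{-500542} = 453544 \left(- \frac{1}{215732}\right) + \left(-30 - \left(-365\right) \left(-372\right)\right) \left(- \frac{1}{500542}\right) = - \frac{113386}{53933} + \left(-30 - 135780\right) \left(- \frac{1}{500542}\right) = - \frac{113386}{53933} - - \frac{67905}{250271} = - \frac{113386}{53933} + \frac{67905}{250271} = - \frac{24714907241}{13497865843}$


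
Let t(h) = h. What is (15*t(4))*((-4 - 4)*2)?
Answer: -960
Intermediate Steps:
(15*t(4))*((-4 - 4)*2) = (15*4)*((-4 - 4)*2) = 60*(-8*2) = 60*(-16) = -960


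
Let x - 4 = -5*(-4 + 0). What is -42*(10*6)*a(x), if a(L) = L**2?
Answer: -1451520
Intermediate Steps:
x = 24 (x = 4 - 5*(-4 + 0) = 4 - 5*(-4) = 4 + 20 = 24)
-42*(10*6)*a(x) = -42*(10*6)*24**2 = -42*60*576 = -2520*576 = -1*1451520 = -1451520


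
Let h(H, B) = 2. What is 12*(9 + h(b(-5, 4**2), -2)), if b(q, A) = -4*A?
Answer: 132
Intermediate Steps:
12*(9 + h(b(-5, 4**2), -2)) = 12*(9 + 2) = 12*11 = 132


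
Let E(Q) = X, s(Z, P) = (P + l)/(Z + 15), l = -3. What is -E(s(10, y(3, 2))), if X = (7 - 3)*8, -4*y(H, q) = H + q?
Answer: -32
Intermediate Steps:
y(H, q) = -H/4 - q/4 (y(H, q) = -(H + q)/4 = -H/4 - q/4)
s(Z, P) = (-3 + P)/(15 + Z) (s(Z, P) = (P - 3)/(Z + 15) = (-3 + P)/(15 + Z))
X = 32 (X = 4*8 = 32)
E(Q) = 32
-E(s(10, y(3, 2))) = -1*32 = -32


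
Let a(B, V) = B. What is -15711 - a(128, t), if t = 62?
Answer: -15839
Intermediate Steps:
-15711 - a(128, t) = -15711 - 1*128 = -15711 - 128 = -15839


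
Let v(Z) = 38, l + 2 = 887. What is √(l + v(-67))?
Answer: √923 ≈ 30.381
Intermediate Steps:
l = 885 (l = -2 + 887 = 885)
√(l + v(-67)) = √(885 + 38) = √923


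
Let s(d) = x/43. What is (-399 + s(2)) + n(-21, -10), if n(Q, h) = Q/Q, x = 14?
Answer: -17100/43 ≈ -397.67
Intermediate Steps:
n(Q, h) = 1
s(d) = 14/43
(-399 + s(2)) + n(-21, -10) = (-399 + 14/43) + 1 = -17143/43 + 1 = -17100/43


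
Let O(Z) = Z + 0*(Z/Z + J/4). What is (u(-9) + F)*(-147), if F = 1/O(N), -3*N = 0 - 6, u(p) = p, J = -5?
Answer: 2499/2 ≈ 1249.5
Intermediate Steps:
N = 2 (N = -(0 - 6)/3 = -⅓*(-6) = 2)
O(Z) = Z (O(Z) = Z + 0*(Z/Z - 5/4) = Z + 0*(1 - 5*¼) = Z + 0*(1 - 5/4) = Z + 0*(-¼) = Z + 0 = Z)
F = ½ (F = 1/2 = ½ ≈ 0.50000)
(u(-9) + F)*(-147) = (-9 + ½)*(-147) = -17/2*(-147) = 2499/2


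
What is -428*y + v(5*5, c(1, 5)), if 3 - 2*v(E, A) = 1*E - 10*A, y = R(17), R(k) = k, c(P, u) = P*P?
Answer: -7282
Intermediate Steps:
c(P, u) = P²
y = 17
v(E, A) = 3/2 + 5*A - E/2 (v(E, A) = 3/2 - (1*E - 10*A)/2 = 3/2 - (E - 10*A)/2 = 3/2 + (5*A - E/2) = 3/2 + 5*A - E/2)
-428*y + v(5*5, c(1, 5)) = -428*17 + (3/2 + 5*1² - 5*5/2) = -7276 + (3/2 + 5*1 - ½*25) = -7276 + (3/2 + 5 - 25/2) = -7276 - 6 = -7282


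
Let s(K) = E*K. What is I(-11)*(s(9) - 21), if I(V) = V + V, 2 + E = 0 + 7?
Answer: -528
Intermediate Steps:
E = 5 (E = -2 + (0 + 7) = -2 + 7 = 5)
s(K) = 5*K
I(V) = 2*V
I(-11)*(s(9) - 21) = (2*(-11))*(5*9 - 21) = -22*(45 - 21) = -22*24 = -528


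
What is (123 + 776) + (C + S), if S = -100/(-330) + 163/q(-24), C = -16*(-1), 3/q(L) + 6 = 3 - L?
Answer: 67858/33 ≈ 2056.3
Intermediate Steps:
q(L) = 3/(-3 - L) (q(L) = 3/(-6 + (3 - L)) = 3/(-3 - L))
C = 16
S = 37663/33 (S = -100/(-330) + 163/((-3/(3 - 24))) = -100*(-1/330) + 163/((-3/(-21))) = 10/33 + 163/((-3*(-1/21))) = 10/33 + 163/(1/7) = 10/33 + 163*7 = 10/33 + 1141 = 37663/33 ≈ 1141.3)
(123 + 776) + (C + S) = (123 + 776) + (16 + 37663/33) = 899 + 38191/33 = 67858/33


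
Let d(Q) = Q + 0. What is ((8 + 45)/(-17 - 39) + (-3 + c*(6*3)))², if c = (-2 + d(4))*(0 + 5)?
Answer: 97199881/3136 ≈ 30995.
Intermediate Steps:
d(Q) = Q
c = 10 (c = (-2 + 4)*(0 + 5) = 2*5 = 10)
((8 + 45)/(-17 - 39) + (-3 + c*(6*3)))² = ((8 + 45)/(-17 - 39) + (-3 + 10*(6*3)))² = (53/(-56) + (-3 + 10*18))² = (53*(-1/56) + (-3 + 180))² = (-53/56 + 177)² = (9859/56)² = 97199881/3136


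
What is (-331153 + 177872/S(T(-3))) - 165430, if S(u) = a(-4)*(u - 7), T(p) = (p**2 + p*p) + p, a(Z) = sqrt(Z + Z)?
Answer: -496583 - 11117*I*sqrt(2)/2 ≈ -4.9658e+5 - 7860.9*I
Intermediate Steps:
a(Z) = sqrt(2)*sqrt(Z) (a(Z) = sqrt(2*Z) = sqrt(2)*sqrt(Z))
T(p) = p + 2*p**2 (T(p) = (p**2 + p**2) + p = 2*p**2 + p = p + 2*p**2)
S(u) = 2*I*sqrt(2)*(-7 + u) (S(u) = (sqrt(2)*sqrt(-4))*(u - 7) = (sqrt(2)*(2*I))*(-7 + u) = (2*I*sqrt(2))*(-7 + u) = 2*I*sqrt(2)*(-7 + u))
(-331153 + 177872/S(T(-3))) - 165430 = (-331153 + 177872/((2*I*sqrt(2)*(-7 - 3*(1 + 2*(-3)))))) - 165430 = (-331153 + 177872/((2*I*sqrt(2)*(-7 - 3*(1 - 6))))) - 165430 = (-331153 + 177872/((2*I*sqrt(2)*(-7 - 3*(-5))))) - 165430 = (-331153 + 177872/((2*I*sqrt(2)*(-7 + 15)))) - 165430 = (-331153 + 177872/((2*I*sqrt(2)*8))) - 165430 = (-331153 + 177872/((16*I*sqrt(2)))) - 165430 = (-331153 + 177872*(-I*sqrt(2)/32)) - 165430 = (-331153 - 11117*I*sqrt(2)/2) - 165430 = -496583 - 11117*I*sqrt(2)/2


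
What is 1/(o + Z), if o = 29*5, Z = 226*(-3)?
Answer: -1/533 ≈ -0.0018762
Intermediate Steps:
Z = -678
o = 145
1/(o + Z) = 1/(145 - 678) = 1/(-533) = -1/533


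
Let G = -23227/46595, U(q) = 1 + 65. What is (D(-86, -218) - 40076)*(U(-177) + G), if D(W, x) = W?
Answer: -122576150966/46595 ≈ -2.6307e+6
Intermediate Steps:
U(q) = 66
G = -23227/46595 (G = -23227*1/46595 = -23227/46595 ≈ -0.49849)
(D(-86, -218) - 40076)*(U(-177) + G) = (-86 - 40076)*(66 - 23227/46595) = -40162*3052043/46595 = -122576150966/46595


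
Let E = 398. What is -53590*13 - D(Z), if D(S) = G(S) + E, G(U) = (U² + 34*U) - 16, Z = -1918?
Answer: -4310564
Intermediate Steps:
G(U) = -16 + U² + 34*U
D(S) = 382 + S² + 34*S (D(S) = (-16 + S² + 34*S) + 398 = 382 + S² + 34*S)
-53590*13 - D(Z) = -53590*13 - (382 + (-1918)² + 34*(-1918)) = -696670 - (382 + 3678724 - 65212) = -696670 - 1*3613894 = -696670 - 3613894 = -4310564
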